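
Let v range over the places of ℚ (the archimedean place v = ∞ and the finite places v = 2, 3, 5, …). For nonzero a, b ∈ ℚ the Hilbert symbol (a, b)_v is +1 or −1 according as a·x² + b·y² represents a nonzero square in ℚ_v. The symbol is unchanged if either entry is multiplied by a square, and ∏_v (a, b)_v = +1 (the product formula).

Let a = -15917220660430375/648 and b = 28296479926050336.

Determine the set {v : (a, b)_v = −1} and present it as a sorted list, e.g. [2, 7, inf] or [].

[11, 13, 23, 29]

(a, b) ≡ (-71630, 25371346) mod (ℚ^×)²; places V = {2, 3, 5, 7, 11, 13, 17, 19, 23, 29, 31, ∞}.
(a,b)_7: α=0, u≡2; β=1, v≡4 (mod 7); (2|7)=+1, (4|7)=+1; sign (−1)^0·+1^1·+1^0 = +1.
(a,b)_∞: sgn(-71630)=−, sgn(25371346)=+, so +1.
(a,b)_5: α=3, u≡4; β=0, v≡1 (mod 5); (4|5)=+1, (1|5)=+1; sign (−1)^0·+1^0·+1^3 = +1.
(a,b)_23: α=2, u≡21; β=3, v≡14 (mod 23); (21|23)=-1, (14|23)=-1; sign (−1)^0·-1^3·-1^2 = -1.
(a,b)_29: α=1, u≡5; β=1, v≡27 (mod 29); (5|29)=+1, (27|29)=-1; sign (−1)^0·+1^1·-1^1 = -1.
(a,b)_3: α=-4, u≡1; β=2, v≡1 (mod 3); (1|3)=+1, (1|3)=+1; sign (−1)^0·+1^2·+1^-4 = +1.
(a,b)_31: α=2, u≡22; β=0, v≡25 (mod 31); (22|31)=-1, (25|31)=+1; sign (−1)^0·-1^0·+1^2 = +1.
(a,b)_19: α=1, u≡11; β=1, v≡10 (mod 19); (11|19)=+1, (10|19)=-1; sign (−1)^1·+1^1·-1^1 = +1.
(a,b)_2: α=-3, β=5; u≡1, v≡1 (mod 8); ε(u)ε(v)=0·0, αω(v)=-3·0, βω(u)=5·0; sum ≡ 0  ⇒  +1.
(a,b)_13: α=1, u≡11; β=1, v≡4 (mod 13); (11|13)=-1, (4|13)=+1; sign (−1)^0·-1^1·+1^1 = -1.
(a,b)_17: α=2, u≡15; β=0, v≡9 (mod 17); (15|17)=+1, (9|17)=+1; sign (−1)^0·+1^0·+1^2 = +1.
(a,b)_11: α=2, u≡8; β=5, v≡6 (mod 11); (8|11)=-1, (6|11)=-1; sign (−1)^0·-1^5·-1^2 = -1.
Ram(-71630, 25371346) = {11, 13, 23, 29}; no ℚ_11-point on the conic.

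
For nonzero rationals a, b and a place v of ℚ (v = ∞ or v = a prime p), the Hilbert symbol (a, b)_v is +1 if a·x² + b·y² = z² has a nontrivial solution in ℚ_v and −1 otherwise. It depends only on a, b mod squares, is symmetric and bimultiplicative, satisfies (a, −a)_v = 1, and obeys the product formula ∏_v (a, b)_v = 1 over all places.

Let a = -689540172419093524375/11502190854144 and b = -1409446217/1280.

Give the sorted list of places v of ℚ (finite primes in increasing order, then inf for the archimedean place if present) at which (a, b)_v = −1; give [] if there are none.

[17, 31, 37, inf]

Mod squares: a ≡ -39407479, b ≡ -4192285. Check v ∈ {∞, 2, 3, 5, 7, 11, 17, 23, 31, 37, 41, 43, 47, 53}.
v=43: a=43^1·(≡9), b=43^1·(≡8) mod 43; (9|43)=+1, (8|43)=-1; (−1)^{1·1·21}·(+1)^1·(-1)^1 = +1.
v=47: a=47^1·(≡43), b=47^0·(≡24) mod 47; (43|47)=-1, (24|47)=+1; (−1)^{1·0·23}·(-1)^0·(+1)^1 = +1.
v=37: a=37^1·(≡17), b=37^1·(≡28) mod 37; (17|37)=-1, (28|37)=+1; (−1)^{1·1·18}·(-1)^1·(+1)^1 = -1.
v=17: a=17^1·(≡16), b=17^1·(≡5) mod 17; (16|17)=+1, (5|17)=-1; (−1)^{1·1·8}·(+1)^1·(-1)^1 = -1.
v=53: a=53^2·(≡20), b=53^0·(≡1) mod 53; (20|53)=-1, (1|53)=+1; (−1)^{2·0·26}·(-1)^0·(+1)^2 = +1.
v=23: a=23^-2·(≡16), b=23^0·(≡21) mod 23; (16|23)=+1, (21|23)=-1; (−1)^{-2·0·11}·(+1)^0·(-1)^-2 = +1.
v=3: a=3^-4·(≡2), b=3^0·(≡2) mod 3; (2|3)=-1, (2|3)=-1; (−1)^{-4·0·1}·(-1)^0·(-1)^-4 = +1.
v=7: a=7^2·(≡2), b=7^0·(≡4) mod 7; (2|7)=+1, (4|7)=+1; (−1)^{2·0·3}·(+1)^0·(+1)^2 = +1.
v=2: v_2(a)=-28, v_2(b)=-8; units ≡ 1, 3 (mod 8); ε·ε+αω+βω = 0·1+-28·1+-8·0 ≡ 0  ⇒  (a,b)_2 = +1.
v=11: a=11^2·(≡8), b=11^0·(≡2) mod 11; (8|11)=-1, (2|11)=-1; (−1)^{2·0·5}·(-1)^0·(-1)^2 = +1.
v=5: a=5^4·(≡4), b=5^-1·(≡3) mod 5; (4|5)=+1, (3|5)=-1; (−1)^{4·-1·2}·(+1)^-1·(-1)^4 = +1.
v=∞: -39407479 < 0 and -4192285 < 0  ⇒  (a,b)_∞ = -1.
v=41: a=41^2·(≡2), b=41^2·(≡22) mod 41; (2|41)=+1, (22|41)=-1; (−1)^{2·2·20}·(+1)^2·(-1)^2 = +1.
v=31: a=31^1·(≡16), b=31^1·(≡9) mod 31; (16|31)=+1, (9|31)=+1; (−1)^{1·1·15}·(+1)^1·(+1)^1 = -1.
(-39407479, -4192285 / ℚ) ramifies at {17, 31, 37, ∞}: a division algebra.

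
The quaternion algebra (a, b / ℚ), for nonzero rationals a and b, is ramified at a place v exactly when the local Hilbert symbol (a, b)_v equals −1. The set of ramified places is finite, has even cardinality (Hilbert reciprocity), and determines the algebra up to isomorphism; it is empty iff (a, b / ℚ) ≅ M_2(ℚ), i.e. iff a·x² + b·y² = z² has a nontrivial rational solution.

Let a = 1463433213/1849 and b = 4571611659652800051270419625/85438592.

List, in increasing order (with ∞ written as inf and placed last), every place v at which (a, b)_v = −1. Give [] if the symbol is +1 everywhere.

[2, 5, 17, 37]

(a, b) ≡ (870573, 4484770) mod (ℚ^×)²; places V = {2, 3, 5, 11, 17, 19, 23, 31, 37, 41, 43, ∞}.
(a,b)_41: α=2, u≡5; β=2, v≡19 (mod 41); (5|41)=+1, (19|41)=-1; sign (−1)^0·+1^2·-1^2 = +1.
(a,b)_19: α=0, u≡18; β=-2, v≡8 (mod 19); (18|19)=-1, (8|19)=-1; sign (−1)^0·-1^-2·-1^0 = +1.
(a,b)_17: α=0, u≡10; β=1, v≡8 (mod 17); (10|17)=-1, (8|17)=+1; sign (−1)^0·-1^1·+1^0 = -1.
(a,b)_37: α=1, u≡11; β=3, v≡17 (mod 37); (11|37)=+1, (17|37)=-1; sign (−1)^0·+1^3·-1^1 = -1.
(a,b)_43: α=-2, u≡23; β=-2, v≡12 (mod 43); (23|43)=+1, (12|43)=-1; sign (−1)^0·+1^-2·-1^-2 = +1.
(a,b)_3: α=1, u≡1; β=2, v≡1 (mod 3); (1|3)=+1, (1|3)=+1; sign (−1)^0·+1^2·+1^1 = +1.
(a,b)_23: α=1, u≡1; β=5, v≡7 (mod 23); (1|23)=+1, (7|23)=-1; sign (−1)^1·+1^5·-1^1 = +1.
(a,b)_11: α=1, u≡4; β=4, v≡5 (mod 11); (4|11)=+1, (5|11)=+1; sign (−1)^0·+1^4·+1^1 = +1.
(a,b)_31: α=1, u≡16; β=3, v≡26 (mod 31); (16|31)=+1, (26|31)=-1; sign (−1)^1·+1^3·-1^1 = +1.
(a,b)_2: α=0, β=-7; u≡5, v≡1 (mod 8); ε(u)ε(v)=0·0, αω(v)=0·0, βω(u)=-7·1; sum ≡ 1  ⇒  -1.
(a,b)_∞: sgn(870573)=+, sgn(4484770)=+, so +1.
(a,b)_5: α=0, u≡2; β=3, v≡1 (mod 5); (2|5)=-1, (1|5)=+1; sign (−1)^0·-1^3·+1^0 = -1.
|Ram(870573, 4484770)| = 4, even; anisotropic at {2, 5, 17, 37}.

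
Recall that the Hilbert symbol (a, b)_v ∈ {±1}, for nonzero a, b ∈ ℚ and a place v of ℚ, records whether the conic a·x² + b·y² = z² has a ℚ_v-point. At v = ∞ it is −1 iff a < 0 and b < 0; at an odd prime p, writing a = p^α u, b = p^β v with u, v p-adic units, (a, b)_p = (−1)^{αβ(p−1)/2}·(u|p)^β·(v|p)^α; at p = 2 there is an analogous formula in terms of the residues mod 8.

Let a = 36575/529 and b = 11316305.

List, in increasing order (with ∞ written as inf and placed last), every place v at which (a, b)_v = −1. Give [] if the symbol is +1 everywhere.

(a, b) ≡ (1463, 230945) mod (ℚ^×)²; places V = {2, 5, 7, 11, 13, 17, 19, 23, ∞}.
(a,b)_13: α=0, u≡5; β=1, v≡5 (mod 13); (5|13)=-1, (5|13)=-1; sign (−1)^0·-1^1·-1^0 = -1.
(a,b)_17: α=0, u≡4; β=1, v≡13 (mod 17); (4|17)=+1, (13|17)=+1; sign (−1)^0·+1^1·+1^0 = +1.
(a,b)_2: α=0, β=0; u≡7, v≡1 (mod 8); ε(u)ε(v)=1·0, αω(v)=0·0, βω(u)=0·0; sum ≡ 0  ⇒  +1.
(a,b)_∞: sgn(1463)=+, sgn(230945)=+, so +1.
(a,b)_19: α=1, u≡17; β=1, v≡2 (mod 19); (17|19)=+1, (2|19)=-1; sign (−1)^1·+1^1·-1^1 = +1.
(a,b)_5: α=2, u≡2; β=1, v≡1 (mod 5); (2|5)=-1, (1|5)=+1; sign (−1)^0·-1^1·+1^2 = -1.
(a,b)_7: α=1, u≡6; β=2, v≡1 (mod 7); (6|7)=-1, (1|7)=+1; sign (−1)^0·-1^2·+1^1 = +1.
(a,b)_11: α=1, u≡3; β=1, v≡2 (mod 11); (3|11)=+1, (2|11)=-1; sign (−1)^1·+1^1·-1^1 = +1.
(a,b)_23: α=-2, u≡5; β=0, v≡6 (mod 23); (5|23)=-1, (6|23)=+1; sign (−1)^0·-1^0·+1^-2 = +1.
|Ram(1463, 230945)| = 2, even; anisotropic at {5, 13}.

[5, 13]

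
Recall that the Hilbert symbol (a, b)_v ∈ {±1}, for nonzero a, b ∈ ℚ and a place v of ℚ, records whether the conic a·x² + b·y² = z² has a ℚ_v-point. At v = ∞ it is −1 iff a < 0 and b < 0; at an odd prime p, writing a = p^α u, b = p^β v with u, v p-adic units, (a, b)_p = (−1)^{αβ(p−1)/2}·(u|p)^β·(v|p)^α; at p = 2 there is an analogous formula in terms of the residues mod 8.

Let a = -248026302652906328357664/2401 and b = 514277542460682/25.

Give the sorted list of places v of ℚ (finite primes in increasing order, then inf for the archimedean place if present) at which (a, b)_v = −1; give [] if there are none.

[2, 11, 13, 19]

Mod squares: a ≡ -7106, b ≡ 92378. Check v ∈ {∞, 2, 3, 5, 7, 11, 13, 17, 19}.
v=∞: -7106 < 0 and 92378 > 0  ⇒  (a,b)_∞ = +1.
v=19: a=19^5·(≡1), b=19^3·(≡7) mod 19; (1|19)=+1, (7|19)=+1; (−1)^{5·3·9}·(+1)^3·(+1)^5 = -1.
v=11: a=11^5·(≡9), b=11^3·(≡1) mod 11; (9|11)=+1, (1|11)=+1; (−1)^{5·3·5}·(+1)^3·(+1)^5 = -1.
v=7: a=7^-4·(≡3), b=7^2·(≡6) mod 7; (3|7)=-1, (6|7)=-1; (−1)^{-4·2·3}·(-1)^2·(-1)^-4 = +1.
v=2: v_2(a)=5, v_2(b)=1; units ≡ 7, 5 (mod 8); ε·ε+αω+βω = 1·0+5·1+1·0 ≡ 1  ⇒  (a,b)_2 = -1.
v=5: a=5^0·(≡1), b=5^-2·(≡2) mod 5; (1|5)=+1, (2|5)=-1; (−1)^{0·-2·2}·(+1)^-2·(-1)^0 = +1.
v=3: a=3^4·(≡1), b=3^2·(≡2) mod 3; (1|3)=+1, (2|3)=-1; (−1)^{4·2·1}·(+1)^2·(-1)^4 = +1.
v=13: a=13^2·(≡6), b=13^1·(≡11) mod 13; (6|13)=-1, (11|13)=-1; (−1)^{2·1·6}·(-1)^1·(-1)^2 = -1.
v=17: a=17^5·(≡11), b=17^3·(≡6) mod 17; (11|17)=-1, (6|17)=-1; (−1)^{5·3·8}·(-1)^3·(-1)^5 = +1.
(-7106, 92378 / ℚ) ramifies at {2, 11, 13, 19}: a division algebra.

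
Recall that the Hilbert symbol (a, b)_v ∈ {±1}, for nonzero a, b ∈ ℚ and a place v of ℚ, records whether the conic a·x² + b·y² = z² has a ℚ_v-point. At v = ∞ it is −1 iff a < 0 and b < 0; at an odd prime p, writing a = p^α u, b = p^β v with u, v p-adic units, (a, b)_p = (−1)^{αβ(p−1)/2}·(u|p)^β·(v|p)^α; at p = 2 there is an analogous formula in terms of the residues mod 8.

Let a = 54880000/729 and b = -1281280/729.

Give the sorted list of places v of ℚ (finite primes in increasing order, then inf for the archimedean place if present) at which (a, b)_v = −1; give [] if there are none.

[2, 5, 11, 13]

(a, b) ≡ (7, -5005) mod (ℚ^×)²; places V = {2, 3, 5, 7, 11, 13, ∞}.
(a,b)_3: α=-6, u≡1; β=-6, v≡2 (mod 3); (1|3)=+1, (2|3)=-1; sign (−1)^0·+1^-6·-1^-6 = +1.
(a,b)_13: α=0, u≡6; β=1, v≡6 (mod 13); (6|13)=-1, (6|13)=-1; sign (−1)^0·-1^1·-1^0 = -1.
(a,b)_7: α=3, u≡1; β=1, v≡3 (mod 7); (1|7)=+1, (3|7)=-1; sign (−1)^1·+1^1·-1^3 = +1.
(a,b)_5: α=4, u≡2; β=1, v≡1 (mod 5); (2|5)=-1, (1|5)=+1; sign (−1)^0·-1^1·+1^4 = -1.
(a,b)_2: α=8, β=8; u≡7, v≡3 (mod 8); ε(u)ε(v)=1·1, αω(v)=8·1, βω(u)=8·0; sum ≡ 1  ⇒  -1.
(a,b)_11: α=0, u≡7; β=1, v≡7 (mod 11); (7|11)=-1, (7|11)=-1; sign (−1)^0·-1^1·-1^0 = -1.
(a,b)_∞: sgn(7)=+, sgn(-5005)=−, so +1.
(7, -5005 / ℚ) ramifies at {2, 5, 11, 13}: a division algebra.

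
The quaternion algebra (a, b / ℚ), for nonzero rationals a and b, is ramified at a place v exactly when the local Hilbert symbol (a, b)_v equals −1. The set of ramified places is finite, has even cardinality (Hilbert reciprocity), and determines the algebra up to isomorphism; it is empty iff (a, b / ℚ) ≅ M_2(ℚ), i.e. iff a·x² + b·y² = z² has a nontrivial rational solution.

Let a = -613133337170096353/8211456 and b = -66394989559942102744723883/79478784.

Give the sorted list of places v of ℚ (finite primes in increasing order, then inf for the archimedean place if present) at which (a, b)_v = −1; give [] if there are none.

Mod squares: a ≡ -170027, b ≡ -224257. Check v ∈ {∞, 2, 3, 7, 11, 13, 17, 19, 29, 31, 37, 41}.
v=7: a=7^0·(≡5), b=7^-2·(≡4) mod 7; (5|7)=-1, (4|7)=+1; (−1)^{0·-2·3}·(-1)^-2·(+1)^0 = +1.
v=2: v_2(a)=-10, v_2(b)=-14; units ≡ 5, 7 (mod 8); ε·ε+αω+βω = 0·1+-10·0+-14·1 ≡ 0  ⇒  (a,b)_2 = +1.
v=∞: -170027 < 0 and -224257 < 0  ⇒  (a,b)_∞ = -1.
v=41: a=41^1·(≡3), b=41^2·(≡13) mod 41; (3|41)=-1, (13|41)=-1; (−1)^{1·2·20}·(-1)^2·(-1)^1 = -1.
v=19: a=19^2·(≡6), b=19^3·(≡14) mod 19; (6|19)=+1, (14|19)=-1; (−1)^{2·3·9}·(+1)^3·(-1)^2 = +1.
v=31: a=31^2·(≡28), b=31^2·(≡18) mod 31; (28|31)=+1, (18|31)=+1; (−1)^{2·2·15}·(+1)^2·(+1)^2 = +1.
v=13: a=13^1·(≡9), b=13^2·(≡8) mod 13; (9|13)=+1, (8|13)=-1; (−1)^{1·2·6}·(+1)^2·(-1)^1 = -1.
v=11: a=11^-1·(≡9), b=11^-1·(≡7) mod 11; (9|11)=+1, (7|11)=-1; (−1)^{-1·-1·5}·(+1)^-1·(-1)^-1 = +1.
v=3: a=3^-6·(≡1), b=3^-2·(≡2) mod 3; (1|3)=+1, (2|3)=-1; (−1)^{-6·-2·1}·(+1)^-2·(-1)^-6 = +1.
v=17: a=17^4·(≡7), b=17^6·(≡6) mod 17; (7|17)=-1, (6|17)=-1; (−1)^{4·6·8}·(-1)^6·(-1)^4 = +1.
v=37: a=37^2·(≡34), b=37^3·(≡28) mod 37; (34|37)=+1, (28|37)=+1; (−1)^{2·3·18}·(+1)^3·(+1)^2 = +1.
v=29: a=29^1·(≡1), b=29^1·(≡27) mod 29; (1|29)=+1, (27|29)=-1; (−1)^{1·1·14}·(+1)^1·(-1)^1 = -1.
|Ram(-170027, -224257)| = 4, even; anisotropic at {13, 29, 41, ∞}.

[13, 29, 41, inf]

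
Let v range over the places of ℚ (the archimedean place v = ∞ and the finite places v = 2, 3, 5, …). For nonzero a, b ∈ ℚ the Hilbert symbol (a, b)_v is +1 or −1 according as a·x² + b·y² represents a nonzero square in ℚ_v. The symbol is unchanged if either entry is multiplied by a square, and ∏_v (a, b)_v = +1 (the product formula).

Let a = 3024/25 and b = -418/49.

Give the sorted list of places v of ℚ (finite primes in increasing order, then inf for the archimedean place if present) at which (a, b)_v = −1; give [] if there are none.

Mod squares: a ≡ 21, b ≡ -418. Check v ∈ {∞, 2, 3, 5, 7, 11, 19}.
v=3: a=3^3·(≡1), b=3^0·(≡2) mod 3; (1|3)=+1, (2|3)=-1; (−1)^{3·0·1}·(+1)^0·(-1)^3 = -1.
v=2: v_2(a)=4, v_2(b)=1; units ≡ 5, 7 (mod 8); ε·ε+αω+βω = 0·1+4·0+1·1 ≡ 1  ⇒  (a,b)_2 = -1.
v=∞: 21 > 0 and -418 < 0  ⇒  (a,b)_∞ = +1.
v=19: a=19^0·(≡10), b=19^1·(≡17) mod 19; (10|19)=-1, (17|19)=+1; (−1)^{0·1·9}·(-1)^1·(+1)^0 = -1.
v=11: a=11^0·(≡7), b=11^1·(≡10) mod 11; (7|11)=-1, (10|11)=-1; (−1)^{0·1·5}·(-1)^1·(-1)^0 = -1.
v=7: a=7^1·(≡3), b=7^-2·(≡2) mod 7; (3|7)=-1, (2|7)=+1; (−1)^{1·-2·3}·(-1)^-2·(+1)^1 = +1.
v=5: a=5^-2·(≡4), b=5^0·(≡3) mod 5; (4|5)=+1, (3|5)=-1; (−1)^{-2·0·2}·(+1)^0·(-1)^-2 = +1.
|Ram(21, -418)| = 4, even; anisotropic at {2, 3, 11, 19}.

[2, 3, 11, 19]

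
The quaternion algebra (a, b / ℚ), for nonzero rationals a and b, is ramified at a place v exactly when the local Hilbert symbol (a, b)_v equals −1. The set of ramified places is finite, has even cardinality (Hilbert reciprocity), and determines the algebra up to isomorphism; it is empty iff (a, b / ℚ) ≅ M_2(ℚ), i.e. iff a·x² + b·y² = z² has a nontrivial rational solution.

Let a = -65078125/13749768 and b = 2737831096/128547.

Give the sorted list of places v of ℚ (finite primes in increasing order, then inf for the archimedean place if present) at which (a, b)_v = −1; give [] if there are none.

Mod squares: a ≡ -170, b ≡ 858. Check v ∈ {∞, 2, 3, 5, 7, 11, 13, 17, 19, 23}.
v=3: a=3^-2·(≡1), b=3^-5·(≡1) mod 3; (1|3)=+1, (1|3)=+1; (−1)^{-2·-5·1}·(+1)^-5·(+1)^-2 = +1.
v=2: v_2(a)=-3, v_2(b)=3; units ≡ 3, 5 (mod 8); ε·ε+αω+βω = 1·0+-3·1+3·1 ≡ 0  ⇒  (a,b)_2 = +1.
v=23: a=23^-2·(≡15), b=23^-2·(≡17) mod 23; (15|23)=-1, (17|23)=-1; (−1)^{-2·-2·11}·(-1)^-2·(-1)^-2 = +1.
v=11: a=11^0·(≡2), b=11^1·(≡3) mod 11; (2|11)=-1, (3|11)=+1; (−1)^{0·1·5}·(-1)^1·(+1)^0 = -1.
v=13: a=13^0·(≡3), b=13^3·(≡9) mod 13; (3|13)=+1, (9|13)=+1; (−1)^{0·3·6}·(+1)^3·(+1)^0 = +1.
v=7: a=7^2·(≡5), b=7^2·(≡1) mod 7; (5|7)=-1, (1|7)=+1; (−1)^{2·2·3}·(-1)^2·(+1)^2 = +1.
v=5: a=5^7·(≡4), b=5^0·(≡3) mod 5; (4|5)=+1, (3|5)=-1; (−1)^{7·0·2}·(+1)^0·(-1)^7 = -1.
v=17: a=17^1·(≡7), b=17^2·(≡1) mod 17; (7|17)=-1, (1|17)=+1; (−1)^{1·2·8}·(-1)^2·(+1)^1 = +1.
v=19: a=19^-2·(≡4), b=19^0·(≡15) mod 19; (4|19)=+1, (15|19)=-1; (−1)^{-2·0·9}·(+1)^0·(-1)^-2 = +1.
v=∞: -170 < 0 and 858 > 0  ⇒  (a,b)_∞ = +1.
|Ram(-170, 858)| = 2, even; anisotropic at {5, 11}.

[5, 11]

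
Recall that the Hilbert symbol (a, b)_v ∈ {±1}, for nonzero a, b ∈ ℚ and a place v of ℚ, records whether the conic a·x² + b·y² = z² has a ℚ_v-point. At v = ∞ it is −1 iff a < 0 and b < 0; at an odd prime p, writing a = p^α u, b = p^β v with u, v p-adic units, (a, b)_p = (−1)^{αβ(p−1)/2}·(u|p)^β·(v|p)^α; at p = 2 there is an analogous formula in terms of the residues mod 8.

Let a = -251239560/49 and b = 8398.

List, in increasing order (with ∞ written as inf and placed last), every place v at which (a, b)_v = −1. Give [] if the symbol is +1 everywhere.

(a, b) ≡ (-4290, 8398) mod (ℚ^×)²; places V = {2, 3, 5, 7, 11, 13, 17, 19, ∞}.
(a,b)_∞: sgn(-4290)=−, sgn(8398)=+, so +1.
(a,b)_19: α=0, u≡16; β=1, v≡5 (mod 19); (16|19)=+1, (5|19)=+1; sign (−1)^0·+1^1·+1^0 = +1.
(a,b)_2: α=3, β=1; u≡7, v≡7 (mod 8); ε(u)ε(v)=1·1, αω(v)=3·0, βω(u)=1·0; sum ≡ 1  ⇒  -1.
(a,b)_11: α=5, u≡7; β=0, v≡5 (mod 11); (7|11)=-1, (5|11)=+1; sign (−1)^0·-1^0·+1^5 = +1.
(a,b)_5: α=1, u≡2; β=0, v≡3 (mod 5); (2|5)=-1, (3|5)=-1; sign (−1)^0·-1^0·-1^1 = -1.
(a,b)_17: α=0, u≡14; β=1, v≡1 (mod 17); (14|17)=-1, (1|17)=+1; sign (−1)^0·-1^1·+1^0 = -1.
(a,b)_7: α=-2, u≡2; β=0, v≡5 (mod 7); (2|7)=+1, (5|7)=-1; sign (−1)^0·+1^0·-1^-2 = +1.
(a,b)_3: α=1, u≡1; β=0, v≡1 (mod 3); (1|3)=+1, (1|3)=+1; sign (−1)^0·+1^0·+1^1 = +1.
(a,b)_13: α=1, u≡7; β=1, v≡9 (mod 13); (7|13)=-1, (9|13)=+1; sign (−1)^0·-1^1·+1^1 = -1.
Ram(-4290, 8398) = {2, 5, 13, 17}; no ℚ_2-point on the conic.

[2, 5, 13, 17]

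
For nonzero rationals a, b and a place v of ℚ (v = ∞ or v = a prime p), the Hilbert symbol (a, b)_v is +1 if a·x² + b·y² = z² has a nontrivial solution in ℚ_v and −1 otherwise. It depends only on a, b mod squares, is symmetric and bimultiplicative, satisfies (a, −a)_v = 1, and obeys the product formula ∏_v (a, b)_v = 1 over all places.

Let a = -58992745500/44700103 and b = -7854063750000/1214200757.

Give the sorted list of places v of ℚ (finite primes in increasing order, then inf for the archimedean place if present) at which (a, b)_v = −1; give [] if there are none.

Mod squares: a ≡ -1785, b ≡ -19635. Check v ∈ {∞, 2, 3, 5, 7, 11, 13, 17, 19}.
v=17: a=17^1·(≡6), b=17^1·(≡8) mod 17; (6|17)=-1, (8|17)=+1; (−1)^{1·1·8}·(-1)^1·(+1)^1 = -1.
v=5: a=5^3·(≡2), b=5^7·(≡2) mod 5; (2|5)=-1, (2|5)=-1; (−1)^{3·7·2}·(-1)^7·(-1)^3 = +1.
v=19: a=19^-4·(≡17), b=19^-4·(≡6) mod 19; (17|19)=+1, (6|19)=+1; (−1)^{-4·-4·9}·(+1)^-4·(+1)^-4 = +1.
v=13: a=13^4·(≡3), b=13^2·(≡8) mod 13; (3|13)=+1, (8|13)=-1; (−1)^{4·2·6}·(+1)^2·(-1)^4 = +1.
v=11: a=11^0·(≡6), b=11^-3·(≡10) mod 11; (6|11)=-1, (10|11)=-1; (−1)^{0·-3·5}·(-1)^-3·(-1)^0 = -1.
v=7: a=7^-3·(≡2), b=7^-1·(≡4) mod 7; (2|7)=+1, (4|7)=+1; (−1)^{-3·-1·3}·(+1)^-1·(+1)^-3 = -1.
v=2: v_2(a)=2, v_2(b)=4; units ≡ 7, 5 (mod 8); ε·ε+αω+βω = 1·0+2·1+4·0 ≡ 0  ⇒  (a,b)_2 = +1.
v=∞: -1785 < 0 and -19635 < 0  ⇒  (a,b)_∞ = -1.
v=3: a=3^5·(≡2), b=3^7·(≡1) mod 3; (2|3)=-1, (1|3)=+1; (−1)^{5·7·1}·(-1)^7·(+1)^5 = +1.
|Ram(-1785, -19635)| = 4, even; anisotropic at {7, 11, 17, ∞}.

[7, 11, 17, inf]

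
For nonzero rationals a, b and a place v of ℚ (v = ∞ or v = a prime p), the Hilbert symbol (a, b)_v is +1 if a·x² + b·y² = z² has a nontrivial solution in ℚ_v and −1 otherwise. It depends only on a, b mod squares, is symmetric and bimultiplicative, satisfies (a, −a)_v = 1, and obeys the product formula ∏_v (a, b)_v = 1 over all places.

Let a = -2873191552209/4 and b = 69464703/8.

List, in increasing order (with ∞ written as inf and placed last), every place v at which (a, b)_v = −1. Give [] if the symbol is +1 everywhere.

(a, b) ≡ (-209, 7854) mod (ℚ^×)²; places V = {2, 3, 7, 11, 17, 19, ∞}.
(a,b)_19: α=3, u≡13; β=2, v≡6 (mod 19); (13|19)=-1, (6|19)=+1; sign (−1)^0·-1^2·+1^3 = +1.
(a,b)_2: α=-2, β=-3; u≡7, v≡7 (mod 8); ε(u)ε(v)=1·1, αω(v)=-2·0, βω(u)=-3·0; sum ≡ 1  ⇒  -1.
(a,b)_17: α=2, u≡7; β=1, v≡7 (mod 17); (7|17)=-1, (7|17)=-1; sign (−1)^0·-1^1·-1^2 = -1.
(a,b)_3: α=2, u≡1; β=1, v≡2 (mod 3); (1|3)=+1, (2|3)=-1; sign (−1)^0·+1^1·-1^2 = +1.
(a,b)_∞: sgn(-209)=−, sgn(7854)=+, so +1.
(a,b)_11: α=5, u≡9; β=1, v≡2 (mod 11); (9|11)=+1, (2|11)=-1; sign (−1)^1·+1^1·-1^5 = +1.
(a,b)_7: α=0, u≡2; β=3, v≡4 (mod 7); (2|7)=+1, (4|7)=+1; sign (−1)^0·+1^3·+1^0 = +1.
Ram(-209, 7854) = {2, 17}; no ℚ_2-point on the conic.

[2, 17]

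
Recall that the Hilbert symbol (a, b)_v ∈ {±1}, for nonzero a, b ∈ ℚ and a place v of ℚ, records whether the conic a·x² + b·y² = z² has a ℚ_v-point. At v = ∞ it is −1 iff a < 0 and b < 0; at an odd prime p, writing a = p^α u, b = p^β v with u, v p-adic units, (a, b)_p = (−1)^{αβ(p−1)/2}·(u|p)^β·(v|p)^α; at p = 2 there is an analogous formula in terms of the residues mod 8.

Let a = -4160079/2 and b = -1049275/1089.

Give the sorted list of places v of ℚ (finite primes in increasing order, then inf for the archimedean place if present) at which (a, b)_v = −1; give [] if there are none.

(a, b) ≡ (-102718, -19) mod (ℚ^×)²; places V = {2, 3, 5, 7, 11, 19, 23, 29, 47, ∞}.
(a,b)_7: α=1, u≡5; β=0, v≡1 (mod 7); (5|7)=-1, (1|7)=+1; sign (−1)^0·-1^0·+1^1 = +1.
(a,b)_11: α=1, u≡1; β=-2, v≡9 (mod 11); (1|11)=+1, (9|11)=+1; sign (−1)^0·+1^-2·+1^1 = +1.
(a,b)_2: α=-1, β=0; u≡1, v≡5 (mod 8); ε(u)ε(v)=0·0, αω(v)=-1·1, βω(u)=0·0; sum ≡ 1  ⇒  -1.
(a,b)_19: α=0, u≡14; β=1, v≡14 (mod 19); (14|19)=-1, (14|19)=-1; sign (−1)^0·-1^1·-1^0 = -1.
(a,b)_3: α=4, u≡2; β=-2, v≡2 (mod 3); (2|3)=-1, (2|3)=-1; sign (−1)^0·-1^-2·-1^4 = +1.
(a,b)_∞: sgn(-102718)=−, sgn(-19)=−, so -1.
(a,b)_29: α=1, u≡6; β=0, v≡2 (mod 29); (6|29)=+1, (2|29)=-1; sign (−1)^0·+1^0·-1^1 = -1.
(a,b)_47: α=0, u≡16; β=2, v≡17 (mod 47); (16|47)=+1, (17|47)=+1; sign (−1)^0·+1^2·+1^0 = +1.
(a,b)_23: α=1, u≡11; β=0, v≡1 (mod 23); (11|23)=-1, (1|23)=+1; sign (−1)^0·-1^0·+1^1 = +1.
(a,b)_5: α=0, u≡3; β=2, v≡1 (mod 5); (3|5)=-1, (1|5)=+1; sign (−1)^0·-1^2·+1^0 = +1.
(-102718, -19 / ℚ) ramifies at {2, 19, 29, ∞}: a division algebra.

[2, 19, 29, inf]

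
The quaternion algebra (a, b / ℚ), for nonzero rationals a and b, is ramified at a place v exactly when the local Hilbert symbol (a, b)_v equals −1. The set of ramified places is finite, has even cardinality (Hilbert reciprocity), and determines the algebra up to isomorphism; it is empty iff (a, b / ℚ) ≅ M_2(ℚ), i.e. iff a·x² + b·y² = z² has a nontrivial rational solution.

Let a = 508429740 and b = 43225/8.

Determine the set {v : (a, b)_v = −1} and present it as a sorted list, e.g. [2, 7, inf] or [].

(a, b) ≡ (752115, 3458) mod (ℚ^×)²; places V = {2, 3, 5, 7, 13, 19, 29, ∞}.
(a,b)_29: α=1, u≡23; β=0, v≡20 (mod 29); (23|29)=+1, (20|29)=+1; sign (−1)^0·+1^0·+1^1 = +1.
(a,b)_19: α=1, u≡12; β=1, v≡16 (mod 19); (12|19)=-1, (16|19)=+1; sign (−1)^1·-1^1·+1^1 = +1.
(a,b)_13: α=3, u≡7; β=1, v≡11 (mod 13); (7|13)=-1, (11|13)=-1; sign (−1)^0·-1^1·-1^3 = +1.
(a,b)_∞: sgn(752115)=+, sgn(3458)=+, so +1.
(a,b)_2: α=2, β=-3; u≡3, v≡1 (mod 8); ε(u)ε(v)=1·0, αω(v)=2·0, βω(u)=-3·1; sum ≡ 1  ⇒  -1.
(a,b)_7: α=1, u≡1; β=1, v≡1 (mod 7); (1|7)=+1, (1|7)=+1; sign (−1)^1·+1^1·+1^1 = -1.
(a,b)_5: α=1, u≡3; β=2, v≡3 (mod 5); (3|5)=-1, (3|5)=-1; sign (−1)^0·-1^2·-1^1 = -1.
(a,b)_3: α=1, u≡1; β=0, v≡2 (mod 3); (1|3)=+1, (2|3)=-1; sign (−1)^0·+1^0·-1^1 = -1.
Ram(752115, 3458) = {2, 3, 5, 7}; no ℚ_2-point on the conic.

[2, 3, 5, 7]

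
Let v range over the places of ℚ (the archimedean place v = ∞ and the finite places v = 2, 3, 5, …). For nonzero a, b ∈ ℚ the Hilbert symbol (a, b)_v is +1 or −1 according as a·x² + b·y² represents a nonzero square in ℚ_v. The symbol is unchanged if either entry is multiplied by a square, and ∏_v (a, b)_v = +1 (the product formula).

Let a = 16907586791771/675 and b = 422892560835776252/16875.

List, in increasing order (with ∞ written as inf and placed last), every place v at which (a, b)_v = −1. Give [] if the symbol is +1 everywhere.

Mod squares: a ≡ 1297257, b ≡ 35061. Check v ∈ {∞, 2, 3, 5, 13, 29, 31, 37}.
v=∞: 1297257 > 0 and 35061 > 0  ⇒  (a,b)_∞ = +1.
v=37: a=37^3·(≡14), b=37^4·(≡13) mod 37; (14|37)=-1, (13|37)=-1; (−1)^{3·4·18}·(-1)^4·(-1)^3 = -1.
v=2: v_2(a)=0, v_2(b)=2; units ≡ 1, 5 (mod 8); ε·ε+αω+βω = 0·0+0·1+2·0 ≡ 0  ⇒  (a,b)_2 = +1.
v=5: a=5^-2·(≡3), b=5^-4·(≡1) mod 5; (3|5)=-1, (1|5)=+1; (−1)^{-2·-4·2}·(-1)^-4·(+1)^-2 = +1.
v=3: a=3^-3·(≡2), b=3^-3·(≡2) mod 3; (2|3)=-1, (2|3)=-1; (−1)^{-3·-3·1}·(-1)^-3·(-1)^-3 = -1.
v=29: a=29^1·(≡14), b=29^1·(≡9) mod 29; (14|29)=-1, (9|29)=+1; (−1)^{1·1·14}·(-1)^1·(+1)^1 = -1.
v=31: a=31^1·(≡16), b=31^1·(≡3) mod 31; (16|31)=+1, (3|31)=-1; (−1)^{1·1·15}·(+1)^1·(-1)^1 = +1.
v=13: a=13^5·(≡3), b=13^7·(≡11) mod 13; (3|13)=+1, (11|13)=-1; (−1)^{5·7·6}·(+1)^7·(-1)^5 = -1.
|Ram(1297257, 35061)| = 4, even; anisotropic at {3, 13, 29, 37}.

[3, 13, 29, 37]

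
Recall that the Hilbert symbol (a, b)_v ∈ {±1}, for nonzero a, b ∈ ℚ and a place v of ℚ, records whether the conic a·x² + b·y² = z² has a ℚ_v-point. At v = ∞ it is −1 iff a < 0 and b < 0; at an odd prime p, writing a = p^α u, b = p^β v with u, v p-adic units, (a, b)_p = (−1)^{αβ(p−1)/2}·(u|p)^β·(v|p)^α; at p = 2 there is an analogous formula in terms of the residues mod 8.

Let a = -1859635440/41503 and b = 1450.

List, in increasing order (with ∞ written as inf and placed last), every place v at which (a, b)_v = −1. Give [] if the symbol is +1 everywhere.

[5, 17, 29, 31]

Mod squares: a ≡ -534905, b ≡ 58. Check v ∈ {∞, 2, 3, 5, 7, 11, 13, 17, 29, 31}.
v=∞: -534905 < 0 and 58 > 0  ⇒  (a,b)_∞ = +1.
v=29: a=29^1·(≡5), b=29^1·(≡21) mod 29; (5|29)=+1, (21|29)=-1; (−1)^{1·1·14}·(+1)^1·(-1)^1 = -1.
v=31: a=31^1·(≡13), b=31^0·(≡24) mod 31; (13|31)=-1, (24|31)=-1; (−1)^{1·0·15}·(-1)^0·(-1)^1 = -1.
v=17: a=17^1·(≡15), b=17^0·(≡5) mod 17; (15|17)=+1, (5|17)=-1; (−1)^{1·0·8}·(+1)^0·(-1)^1 = -1.
v=3: a=3^2·(≡1), b=3^0·(≡1) mod 3; (1|3)=+1, (1|3)=+1; (−1)^{2·0·1}·(+1)^0·(+1)^2 = +1.
v=5: a=5^1·(≡4), b=5^2·(≡3) mod 5; (4|5)=+1, (3|5)=-1; (−1)^{1·2·2}·(+1)^2·(-1)^1 = -1.
v=7: a=7^-3·(≡1), b=7^0·(≡1) mod 7; (1|7)=+1, (1|7)=+1; (−1)^{-3·0·3}·(+1)^0·(+1)^-3 = +1.
v=2: v_2(a)=4, v_2(b)=1; units ≡ 7, 5 (mod 8); ε·ε+αω+βω = 1·0+4·1+1·0 ≡ 0  ⇒  (a,b)_2 = +1.
v=11: a=11^-2·(≡4), b=11^0·(≡9) mod 11; (4|11)=+1, (9|11)=+1; (−1)^{-2·0·5}·(+1)^0·(+1)^-2 = +1.
v=13: a=13^2·(≡11), b=13^0·(≡7) mod 13; (11|13)=-1, (7|13)=-1; (−1)^{2·0·6}·(-1)^0·(-1)^2 = +1.
Ram(-534905, 58) = {5, 17, 29, 31}; no ℚ_5-point on the conic.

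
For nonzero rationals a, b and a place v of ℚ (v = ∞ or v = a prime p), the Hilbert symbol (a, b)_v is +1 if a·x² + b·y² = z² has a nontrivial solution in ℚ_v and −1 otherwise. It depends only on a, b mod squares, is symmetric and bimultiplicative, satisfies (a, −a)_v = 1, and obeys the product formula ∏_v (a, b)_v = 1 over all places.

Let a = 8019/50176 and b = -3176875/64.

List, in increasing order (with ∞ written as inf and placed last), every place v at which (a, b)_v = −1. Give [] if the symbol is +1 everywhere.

Mod squares: a ≡ 11, b ≡ -5083. Check v ∈ {∞, 2, 3, 5, 7, 11, 13, 17, 23}.
v=13: a=13^0·(≡7), b=13^1·(≡1) mod 13; (7|13)=-1, (1|13)=+1; (−1)^{0·1·6}·(-1)^1·(+1)^0 = -1.
v=11: a=11^1·(≡5), b=11^0·(≡10) mod 11; (5|11)=+1, (10|11)=-1; (−1)^{1·0·5}·(+1)^0·(-1)^1 = -1.
v=3: a=3^6·(≡2), b=3^0·(≡2) mod 3; (2|3)=-1, (2|3)=-1; (−1)^{6·0·1}·(-1)^0·(-1)^6 = +1.
v=17: a=17^0·(≡7), b=17^1·(≡7) mod 17; (7|17)=-1, (7|17)=-1; (−1)^{0·1·8}·(-1)^1·(-1)^0 = -1.
v=23: a=23^0·(≡10), b=23^1·(≡2) mod 23; (10|23)=-1, (2|23)=+1; (−1)^{0·1·11}·(-1)^1·(+1)^0 = -1.
v=∞: 11 > 0 and -5083 < 0  ⇒  (a,b)_∞ = +1.
v=5: a=5^0·(≡4), b=5^4·(≡3) mod 5; (4|5)=+1, (3|5)=-1; (−1)^{0·4·2}·(+1)^4·(-1)^0 = +1.
v=2: v_2(a)=-10, v_2(b)=-6; units ≡ 3, 5 (mod 8); ε·ε+αω+βω = 1·0+-10·1+-6·1 ≡ 0  ⇒  (a,b)_2 = +1.
v=7: a=7^-2·(≡2), b=7^0·(≡5) mod 7; (2|7)=+1, (5|7)=-1; (−1)^{-2·0·3}·(+1)^0·(-1)^-2 = +1.
(11, -5083 / ℚ) ramifies at {11, 13, 17, 23}: a division algebra.

[11, 13, 17, 23]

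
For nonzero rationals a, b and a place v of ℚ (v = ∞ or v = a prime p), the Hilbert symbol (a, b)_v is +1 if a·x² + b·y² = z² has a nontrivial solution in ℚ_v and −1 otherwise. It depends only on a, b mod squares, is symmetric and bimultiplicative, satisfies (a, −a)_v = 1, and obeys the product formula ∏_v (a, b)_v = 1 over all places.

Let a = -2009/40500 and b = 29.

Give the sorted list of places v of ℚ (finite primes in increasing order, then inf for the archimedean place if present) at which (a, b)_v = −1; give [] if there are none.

(a, b) ≡ (-205, 29) mod (ℚ^×)²; places V = {2, 3, 5, 7, 29, 41, ∞}.
(a,b)_2: α=-2, β=0; u≡3, v≡5 (mod 8); ε(u)ε(v)=1·0, αω(v)=-2·1, βω(u)=0·1; sum ≡ 0  ⇒  +1.
(a,b)_∞: sgn(-205)=−, sgn(29)=+, so +1.
(a,b)_5: α=-3, u≡4; β=0, v≡4 (mod 5); (4|5)=+1, (4|5)=+1; sign (−1)^0·+1^0·+1^-3 = +1.
(a,b)_41: α=1, u≡1; β=0, v≡29 (mod 41); (1|41)=+1, (29|41)=-1; sign (−1)^0·+1^0·-1^1 = -1.
(a,b)_29: α=0, u≡14; β=1, v≡1 (mod 29); (14|29)=-1, (1|29)=+1; sign (−1)^0·-1^1·+1^0 = -1.
(a,b)_7: α=2, u≡3; β=0, v≡1 (mod 7); (3|7)=-1, (1|7)=+1; sign (−1)^0·-1^0·+1^2 = +1.
(a,b)_3: α=-4, u≡2; β=0, v≡2 (mod 3); (2|3)=-1, (2|3)=-1; sign (−1)^0·-1^0·-1^-4 = +1.
Ram(-205, 29) = {29, 41}; no ℚ_29-point on the conic.

[29, 41]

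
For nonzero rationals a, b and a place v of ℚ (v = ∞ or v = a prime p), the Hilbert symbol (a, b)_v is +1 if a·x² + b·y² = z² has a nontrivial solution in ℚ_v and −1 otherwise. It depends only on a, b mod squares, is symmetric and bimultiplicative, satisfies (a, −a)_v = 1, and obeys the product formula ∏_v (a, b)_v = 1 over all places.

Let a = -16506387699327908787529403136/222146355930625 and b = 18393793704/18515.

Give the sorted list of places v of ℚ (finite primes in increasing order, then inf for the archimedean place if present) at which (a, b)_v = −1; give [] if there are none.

(a, b) ≡ (-11, 910) mod (ℚ^×)²; places V = {2, 3, 5, 7, 11, 13, 23, 31, ∞}.
(a,b)_13: α=8, u≡6; β=3, v≡8 (mod 13); (6|13)=-1, (8|13)=-1; sign (−1)^0·-1^3·-1^8 = -1.
(a,b)_11: α=5, u≡7; β=2, v≡8 (mod 11); (7|11)=-1, (8|11)=-1; sign (−1)^0·-1^2·-1^5 = -1.
(a,b)_7: α=-4, u≡5; β=-1, v≡1 (mod 7); (5|7)=-1, (1|7)=+1; sign (−1)^0·-1^-1·+1^-4 = -1.
(a,b)_2: α=8, β=3; u≡5, v≡7 (mod 8); ε(u)ε(v)=0·1, αω(v)=8·0, βω(u)=3·1; sum ≡ 1  ⇒  -1.
(a,b)_31: α=4, u≡20; β=2, v≡15 (mod 31); (20|31)=+1, (15|31)=-1; sign (−1)^0·+1^2·-1^4 = +1.
(a,b)_5: α=-4, u≡1; β=-1, v≡3 (mod 5); (1|5)=+1, (3|5)=-1; sign (−1)^0·+1^-1·-1^-4 = +1.
(a,b)_3: α=12, u≡1; β=2, v≡1 (mod 3); (1|3)=+1, (1|3)=+1; sign (−1)^0·+1^2·+1^12 = +1.
(a,b)_23: α=-6, u≡18; β=-2, v≡2 (mod 23); (18|23)=+1, (2|23)=+1; sign (−1)^0·+1^-2·+1^-6 = +1.
(a,b)_∞: sgn(-11)=−, sgn(910)=+, so +1.
Ram(-11, 910) = {2, 7, 11, 13}; no ℚ_2-point on the conic.

[2, 7, 11, 13]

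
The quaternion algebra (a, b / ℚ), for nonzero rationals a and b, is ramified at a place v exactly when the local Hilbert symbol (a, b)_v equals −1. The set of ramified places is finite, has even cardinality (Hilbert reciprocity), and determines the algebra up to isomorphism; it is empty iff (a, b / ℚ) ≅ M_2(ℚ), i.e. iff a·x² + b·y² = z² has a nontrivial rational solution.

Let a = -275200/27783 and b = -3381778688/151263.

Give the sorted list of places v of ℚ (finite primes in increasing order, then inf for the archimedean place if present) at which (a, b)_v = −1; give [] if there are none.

(a, b) ≡ (-301, -256151) mod (ℚ^×)²; places V = {2, 3, 5, 7, 19, 23, 37, 43, ∞}.
(a,b)_43: α=1, u≡10; β=1, v≡20 (mod 43); (10|43)=+1, (20|43)=-1; sign (−1)^1·+1^1·-1^1 = +1.
(a,b)_37: α=0, u≡17; β=1, v≡28 (mod 37); (17|37)=-1, (28|37)=+1; sign (−1)^0·-1^1·+1^0 = -1.
(a,b)_3: α=-4, u≡2; β=-2, v≡1 (mod 3); (2|3)=-1, (1|3)=+1; sign (−1)^0·-1^-2·+1^-4 = +1.
(a,b)_∞: sgn(-301)=−, sgn(-256151)=−, so -1.
(a,b)_5: α=2, u≡4; β=0, v≡4 (mod 5); (4|5)=+1, (4|5)=+1; sign (−1)^0·+1^0·+1^2 = +1.
(a,b)_19: α=0, u≡3; β=2, v≡7 (mod 19); (3|19)=-1, (7|19)=+1; sign (−1)^0·-1^2·+1^0 = +1.
(a,b)_7: α=-3, u≡3; β=-5, v≡3 (mod 7); (3|7)=-1, (3|7)=-1; sign (−1)^1·-1^-5·-1^-3 = -1.
(a,b)_23: α=0, u≡5; β=1, v≡1 (mod 23); (5|23)=-1, (1|23)=+1; sign (−1)^0·-1^1·+1^0 = -1.
(a,b)_2: α=8, β=8; u≡3, v≡1 (mod 8); ε(u)ε(v)=1·0, αω(v)=8·0, βω(u)=8·1; sum ≡ 0  ⇒  +1.
|Ram(-301, -256151)| = 4, even; anisotropic at {7, 23, 37, ∞}.

[7, 23, 37, inf]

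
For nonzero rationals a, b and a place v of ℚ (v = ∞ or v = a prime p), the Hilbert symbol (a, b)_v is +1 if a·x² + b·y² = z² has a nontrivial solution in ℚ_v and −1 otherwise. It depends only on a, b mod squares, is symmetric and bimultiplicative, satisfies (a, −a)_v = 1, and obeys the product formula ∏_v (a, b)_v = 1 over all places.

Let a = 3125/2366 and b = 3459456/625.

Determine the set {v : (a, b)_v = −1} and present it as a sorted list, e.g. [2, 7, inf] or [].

[2, 13]

(a, b) ≡ (70, 6006) mod (ℚ^×)²; places V = {2, 3, 5, 7, 11, 13, ∞}.
(a,b)_7: α=-1, u≡5; β=1, v≡4 (mod 7); (5|7)=-1, (4|7)=+1; sign (−1)^1·-1^1·+1^-1 = +1.
(a,b)_2: α=-1, β=7; u≡3, v≡3 (mod 8); ε(u)ε(v)=1·1, αω(v)=-1·1, βω(u)=7·1; sum ≡ 1  ⇒  -1.
(a,b)_5: α=5, u≡1; β=-4, v≡1 (mod 5); (1|5)=+1, (1|5)=+1; sign (−1)^0·+1^-4·+1^5 = +1.
(a,b)_3: α=0, u≡1; β=3, v≡1 (mod 3); (1|3)=+1, (1|3)=+1; sign (−1)^0·+1^3·+1^0 = +1.
(a,b)_13: α=-2, u≡5; β=1, v≡2 (mod 13); (5|13)=-1, (2|13)=-1; sign (−1)^0·-1^1·-1^-2 = -1.
(a,b)_11: α=0, u≡1; β=1, v≡8 (mod 11); (1|11)=+1, (8|11)=-1; sign (−1)^0·+1^1·-1^0 = +1.
(a,b)_∞: sgn(70)=+, sgn(6006)=+, so +1.
|Ram(70, 6006)| = 2, even; anisotropic at {2, 13}.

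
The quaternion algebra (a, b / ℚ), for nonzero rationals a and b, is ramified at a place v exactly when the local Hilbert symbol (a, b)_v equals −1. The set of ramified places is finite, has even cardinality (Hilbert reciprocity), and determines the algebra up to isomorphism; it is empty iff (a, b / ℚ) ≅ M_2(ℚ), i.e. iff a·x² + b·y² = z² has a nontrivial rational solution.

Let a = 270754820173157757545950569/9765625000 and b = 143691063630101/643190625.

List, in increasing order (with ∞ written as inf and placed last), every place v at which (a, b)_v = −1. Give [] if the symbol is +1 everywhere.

Mod squares: a ≡ 46410, b ≡ 23205. Check v ∈ {∞, 2, 3, 5, 7, 11, 13, 17, 19, 31, 37}.
v=7: a=7^3·(≡4), b=7^-1·(≡4) mod 7; (4|7)=+1, (4|7)=+1; (−1)^{3·-1·3}·(+1)^-1·(+1)^3 = -1.
v=37: a=37^8·(≡34), b=37^4·(≡29) mod 37; (34|37)=+1, (29|37)=-1; (−1)^{8·4·18}·(+1)^4·(-1)^8 = +1.
v=∞: 46410 > 0 and 23205 > 0  ⇒  (a,b)_∞ = +1.
v=11: a=11^0·(≡9), b=11^-2·(≡6) mod 11; (9|11)=+1, (6|11)=-1; (−1)^{0·-2·5}·(+1)^-2·(-1)^0 = +1.
v=17: a=17^3·(≡12), b=17^1·(≡6) mod 17; (12|17)=-1, (6|17)=-1; (−1)^{3·1·8}·(-1)^1·(-1)^3 = +1.
v=2: v_2(a)=-3, v_2(b)=0; units ≡ 5, 5 (mod 8); ε·ε+αω+βω = 0·0+-3·1+0·1 ≡ 1  ⇒  (a,b)_2 = -1.
v=13: a=13^1·(≡11), b=13^1·(≡3) mod 13; (11|13)=-1, (3|13)=+1; (−1)^{1·1·6}·(-1)^1·(+1)^1 = -1.
v=5: a=5^-13·(≡3), b=5^-5·(≡1) mod 5; (3|5)=-1, (1|5)=+1; (−1)^{-13·-5·2}·(-1)^-5·(+1)^-13 = -1.
v=19: a=19^4·(≡14), b=19^2·(≡6) mod 19; (14|19)=-1, (6|19)=+1; (−1)^{4·2·9}·(-1)^2·(+1)^4 = +1.
v=31: a=31^0·(≡27), b=31^2·(≡17) mod 31; (27|31)=-1, (17|31)=-1; (−1)^{0·2·15}·(-1)^2·(-1)^0 = +1.
v=3: a=3^3·(≡2), b=3^-5·(≡1) mod 3; (2|3)=-1, (1|3)=+1; (−1)^{3·-5·1}·(-1)^-5·(+1)^3 = +1.
|Ram(46410, 23205)| = 4, even; anisotropic at {2, 5, 7, 13}.

[2, 5, 7, 13]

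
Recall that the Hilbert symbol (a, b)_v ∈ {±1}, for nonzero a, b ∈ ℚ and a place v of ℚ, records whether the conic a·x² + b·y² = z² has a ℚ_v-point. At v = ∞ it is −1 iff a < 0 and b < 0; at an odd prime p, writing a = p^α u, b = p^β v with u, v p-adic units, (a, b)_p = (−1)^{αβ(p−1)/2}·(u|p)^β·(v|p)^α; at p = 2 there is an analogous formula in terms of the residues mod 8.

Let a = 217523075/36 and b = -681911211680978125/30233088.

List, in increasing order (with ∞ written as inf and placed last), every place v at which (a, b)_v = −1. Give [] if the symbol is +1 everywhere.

Mod squares: a ≡ 30107, b ≡ -170. Check v ∈ {∞, 2, 3, 5, 7, 11, 17, 23}.
v=7: a=7^1·(≡3), b=7^4·(≡5) mod 7; (3|7)=-1, (5|7)=-1; (−1)^{1·4·3}·(-1)^4·(-1)^1 = -1.
v=17: a=17^3·(≡12), b=17^5·(≡3) mod 17; (12|17)=-1, (3|17)=-1; (−1)^{3·5·8}·(-1)^5·(-1)^3 = +1.
v=23: a=23^1·(≡19), b=23^2·(≡22) mod 23; (19|23)=-1, (22|23)=-1; (−1)^{1·2·11}·(-1)^2·(-1)^1 = -1.
v=2: v_2(a)=-2, v_2(b)=-9; units ≡ 3, 3 (mod 8); ε·ε+αω+βω = 1·1+-2·1+-9·1 ≡ 0  ⇒  (a,b)_2 = +1.
v=3: a=3^-2·(≡2), b=3^-10·(≡1) mod 3; (2|3)=-1, (1|3)=+1; (−1)^{-2·-10·1}·(-1)^-10·(+1)^-2 = +1.
v=5: a=5^2·(≡3), b=5^5·(≡4) mod 5; (3|5)=-1, (4|5)=+1; (−1)^{2·5·2}·(-1)^5·(+1)^2 = -1.
v=∞: 30107 > 0 and -170 < 0  ⇒  (a,b)_∞ = +1.
v=11: a=11^1·(≡5), b=11^2·(≡6) mod 11; (5|11)=+1, (6|11)=-1; (−1)^{1·2·5}·(+1)^2·(-1)^1 = -1.
Ram(30107, -170) = {5, 7, 11, 23}; no ℚ_5-point on the conic.

[5, 7, 11, 23]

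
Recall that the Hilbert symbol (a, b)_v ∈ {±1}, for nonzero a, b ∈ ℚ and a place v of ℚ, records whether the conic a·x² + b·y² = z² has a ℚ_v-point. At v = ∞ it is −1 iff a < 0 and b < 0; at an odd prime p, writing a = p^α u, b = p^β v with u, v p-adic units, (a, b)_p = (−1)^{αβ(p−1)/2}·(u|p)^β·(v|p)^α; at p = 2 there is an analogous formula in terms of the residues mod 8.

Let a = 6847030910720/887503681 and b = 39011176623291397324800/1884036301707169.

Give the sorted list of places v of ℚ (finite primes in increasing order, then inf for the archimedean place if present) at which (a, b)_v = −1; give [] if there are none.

(a, b) ≡ (455, 33) mod (ℚ^×)²; places V = {2, 3, 5, 7, 11, 13, 17, 31, 41, 47, ∞}.
(a,b)_5: α=1, u≡4; β=2, v≡3 (mod 5); (4|5)=+1, (3|5)=-1; sign (−1)^0·+1^2·-1^1 = -1.
(a,b)_7: α=1, u≡4; β=4, v≡3 (mod 7); (4|7)=+1, (3|7)=-1; sign (−1)^0·+1^4·-1^1 = -1.
(a,b)_31: α=-6, u≡29; β=-8, v≡18 (mod 31); (29|31)=-1, (18|31)=+1; sign (−1)^0·-1^-8·+1^-6 = +1.
(a,b)_41: α=2, u≡25; β=2, v≡18 (mod 41); (25|41)=+1, (18|41)=+1; sign (−1)^0·+1^2·+1^2 = +1.
(a,b)_13: α=1, u≡12; β=2, v≡11 (mod 13); (12|13)=+1, (11|13)=-1; sign (−1)^0·+1^2·-1^1 = -1.
(a,b)_∞: sgn(455)=+, sgn(33)=+, so +1.
(a,b)_3: α=0, u≡2; β=1, v≡2 (mod 3); (2|3)=-1, (2|3)=-1; sign (−1)^0·-1^1·-1^0 = -1.
(a,b)_47: α=0, u≡17; β=-2, v≡20 (mod 47); (17|47)=+1, (20|47)=-1; sign (−1)^0·+1^-2·-1^0 = +1.
(a,b)_11: α=2, u≡3; β=5, v≡1 (mod 11); (3|11)=+1, (1|11)=+1; sign (−1)^0·+1^5·+1^2 = +1.
(a,b)_2: α=8, β=14; u≡7, v≡1 (mod 8); ε(u)ε(v)=1·0, αω(v)=8·0, βω(u)=14·0; sum ≡ 0  ⇒  +1.
(a,b)_17: α=2, u≡9; β=2, v≡4 (mod 17); (9|17)=+1, (4|17)=+1; sign (−1)^0·+1^2·+1^2 = +1.
|Ram(455, 33)| = 4, even; anisotropic at {3, 5, 7, 13}.

[3, 5, 7, 13]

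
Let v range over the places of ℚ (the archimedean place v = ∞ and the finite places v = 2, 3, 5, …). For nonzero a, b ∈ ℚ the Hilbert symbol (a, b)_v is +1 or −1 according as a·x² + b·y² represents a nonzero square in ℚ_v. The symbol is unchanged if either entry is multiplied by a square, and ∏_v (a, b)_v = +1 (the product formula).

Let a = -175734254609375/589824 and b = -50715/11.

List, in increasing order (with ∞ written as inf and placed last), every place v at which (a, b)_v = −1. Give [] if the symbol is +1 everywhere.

[5, inf]

Mod squares: a ≡ -8855, b ≡ -1265. Check v ∈ {∞, 2, 3, 5, 7, 11, 23}.
v=23: a=23^3·(≡13), b=23^1·(≡17) mod 23; (13|23)=+1, (17|23)=-1; (−1)^{3·1·11}·(+1)^1·(-1)^3 = +1.
v=3: a=3^-2·(≡1), b=3^2·(≡1) mod 3; (1|3)=+1, (1|3)=+1; (−1)^{-2·2·1}·(+1)^2·(+1)^-2 = +1.
v=2: v_2(a)=-16, v_2(b)=0; units ≡ 1, 7 (mod 8); ε·ε+αω+βω = 0·1+-16·0+0·0 ≡ 0  ⇒  (a,b)_2 = +1.
v=∞: -8855 < 0 and -1265 < 0  ⇒  (a,b)_∞ = -1.
v=11: a=11^1·(≡9), b=11^-1·(≡6) mod 11; (9|11)=+1, (6|11)=-1; (−1)^{1·-1·5}·(+1)^-1·(-1)^1 = +1.
v=7: a=7^5·(≡2), b=7^2·(≡2) mod 7; (2|7)=+1, (2|7)=+1; (−1)^{5·2·3}·(+1)^2·(+1)^5 = +1.
v=5: a=5^7·(≡4), b=5^1·(≡2) mod 5; (4|5)=+1, (2|5)=-1; (−1)^{7·1·2}·(+1)^1·(-1)^7 = -1.
|Ram(-8855, -1265)| = 2, even; anisotropic at {5, ∞}.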